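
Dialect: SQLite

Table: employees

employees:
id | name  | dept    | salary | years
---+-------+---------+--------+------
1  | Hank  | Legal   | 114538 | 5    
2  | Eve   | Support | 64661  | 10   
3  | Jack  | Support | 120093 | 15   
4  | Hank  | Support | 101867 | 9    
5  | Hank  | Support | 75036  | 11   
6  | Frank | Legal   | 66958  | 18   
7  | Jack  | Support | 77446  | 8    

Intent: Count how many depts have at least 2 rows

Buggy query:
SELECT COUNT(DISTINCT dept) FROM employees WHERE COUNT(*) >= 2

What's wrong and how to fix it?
Bug: WHERE filters individual rows, not groups, so a group-level COUNT is invalid there

Fix: Group first with HAVING COUNT(*) >= 2, then COUNT the resulting groups

Corrected query:
SELECT COUNT(*) FROM (SELECT dept FROM employees GROUP BY dept HAVING COUNT(*) >= 2)

Result:
COUNT(*)
--------
2       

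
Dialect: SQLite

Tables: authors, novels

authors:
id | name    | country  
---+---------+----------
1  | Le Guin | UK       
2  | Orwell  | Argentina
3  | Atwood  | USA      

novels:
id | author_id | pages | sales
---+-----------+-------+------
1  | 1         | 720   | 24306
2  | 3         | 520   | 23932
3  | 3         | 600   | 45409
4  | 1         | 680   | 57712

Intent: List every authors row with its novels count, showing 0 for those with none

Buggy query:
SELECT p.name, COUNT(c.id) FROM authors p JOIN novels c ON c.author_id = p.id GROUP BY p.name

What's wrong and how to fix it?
Bug: INNER JOIN drops authors rows that have no matching novels rows

Fix: Use LEFT JOIN so parents without children still appear (COUNT(c.id) gives 0)

Corrected query:
SELECT p.name, COUNT(c.id) FROM authors p LEFT JOIN novels c ON c.author_id = p.id GROUP BY p.name

Result:
name    | COUNT(c.id)
--------+------------
Atwood  | 2          
Le Guin | 2          
Orwell  | 0          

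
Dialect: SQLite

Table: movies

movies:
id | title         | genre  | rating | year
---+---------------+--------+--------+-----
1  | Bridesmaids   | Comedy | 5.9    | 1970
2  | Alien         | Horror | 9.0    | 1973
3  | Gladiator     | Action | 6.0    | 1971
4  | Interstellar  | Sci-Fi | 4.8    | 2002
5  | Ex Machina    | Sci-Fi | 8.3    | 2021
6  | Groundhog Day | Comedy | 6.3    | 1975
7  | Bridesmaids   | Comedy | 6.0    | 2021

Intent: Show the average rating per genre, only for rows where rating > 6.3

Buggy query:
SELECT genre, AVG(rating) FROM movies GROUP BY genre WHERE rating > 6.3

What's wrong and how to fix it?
Bug: WHERE cannot follow GROUP BY

Fix: Place WHERE between FROM and GROUP BY

Corrected query:
SELECT genre, AVG(rating) FROM movies WHERE rating > 6.3 GROUP BY genre

Result:
genre  | AVG(rating)
-------+------------
Horror | 9          
Sci-Fi | 8.3        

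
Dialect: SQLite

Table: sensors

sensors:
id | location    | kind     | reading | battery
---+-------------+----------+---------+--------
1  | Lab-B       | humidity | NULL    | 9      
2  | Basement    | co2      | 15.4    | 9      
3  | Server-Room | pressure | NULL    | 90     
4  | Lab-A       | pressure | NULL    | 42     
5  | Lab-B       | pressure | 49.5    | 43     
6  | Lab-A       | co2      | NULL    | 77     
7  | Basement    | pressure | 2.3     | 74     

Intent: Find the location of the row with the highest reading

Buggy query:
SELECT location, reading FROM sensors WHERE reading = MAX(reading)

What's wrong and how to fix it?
Bug: WHERE is evaluated per row; an aggregate over the whole table isn't defined there

Fix: Wrap MAX in a scalar subquery so WHERE compares against a single value

Corrected query:
SELECT location, reading FROM sensors WHERE reading = (SELECT MAX(reading) FROM sensors)

Result:
location | reading
---------+--------
Lab-B    | 49.5   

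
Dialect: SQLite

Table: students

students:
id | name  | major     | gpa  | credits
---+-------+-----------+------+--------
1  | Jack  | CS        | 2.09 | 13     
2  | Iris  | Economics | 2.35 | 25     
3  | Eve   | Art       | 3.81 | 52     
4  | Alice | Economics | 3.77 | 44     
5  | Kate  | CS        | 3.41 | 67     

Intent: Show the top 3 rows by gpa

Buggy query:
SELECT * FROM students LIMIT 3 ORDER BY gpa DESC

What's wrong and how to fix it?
Bug: ORDER BY cannot follow LIMIT; LIMIT is the final clause

Fix: Swap the clauses: ORDER BY first, then LIMIT

Corrected query:
SELECT * FROM students ORDER BY gpa DESC LIMIT 3

Result:
id | name  | major     | gpa  | credits
---+-------+-----------+------+--------
3  | Eve   | Art       | 3.81 | 52     
4  | Alice | Economics | 3.77 | 44     
5  | Kate  | CS        | 3.41 | 67     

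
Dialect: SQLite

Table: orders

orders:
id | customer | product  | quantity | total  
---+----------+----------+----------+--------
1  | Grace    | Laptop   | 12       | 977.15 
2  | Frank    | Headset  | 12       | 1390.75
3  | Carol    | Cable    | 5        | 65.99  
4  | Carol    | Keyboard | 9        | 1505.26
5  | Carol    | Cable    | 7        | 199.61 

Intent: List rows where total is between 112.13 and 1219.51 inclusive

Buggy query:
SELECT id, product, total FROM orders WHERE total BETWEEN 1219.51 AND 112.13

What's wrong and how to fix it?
Bug: BETWEEN expects the lower bound first; with 1219.51 AND 112.13 the range is empty

Fix: Swap the bounds so the smaller value comes first

Corrected query:
SELECT id, product, total FROM orders WHERE total BETWEEN 112.13 AND 1219.51

Result:
id | product | total 
---+---------+-------
1  | Laptop  | 977.15
5  | Cable   | 199.61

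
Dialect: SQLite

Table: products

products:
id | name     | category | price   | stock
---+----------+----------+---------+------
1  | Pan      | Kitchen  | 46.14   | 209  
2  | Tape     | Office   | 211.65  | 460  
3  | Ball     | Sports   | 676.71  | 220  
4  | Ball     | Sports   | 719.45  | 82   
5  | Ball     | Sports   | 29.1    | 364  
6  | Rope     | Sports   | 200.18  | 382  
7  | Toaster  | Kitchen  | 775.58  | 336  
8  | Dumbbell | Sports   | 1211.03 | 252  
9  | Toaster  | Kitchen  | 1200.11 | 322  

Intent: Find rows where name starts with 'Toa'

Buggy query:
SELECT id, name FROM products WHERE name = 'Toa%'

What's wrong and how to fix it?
Bug: Wildcards only work with LIKE; '=' treats '%' as a literal character

Fix: Replace '=' with LIKE so 'Toa%' is treated as a pattern

Corrected query:
SELECT id, name FROM products WHERE name LIKE 'Toa%'

Result:
id | name   
---+--------
7  | Toaster
9  | Toaster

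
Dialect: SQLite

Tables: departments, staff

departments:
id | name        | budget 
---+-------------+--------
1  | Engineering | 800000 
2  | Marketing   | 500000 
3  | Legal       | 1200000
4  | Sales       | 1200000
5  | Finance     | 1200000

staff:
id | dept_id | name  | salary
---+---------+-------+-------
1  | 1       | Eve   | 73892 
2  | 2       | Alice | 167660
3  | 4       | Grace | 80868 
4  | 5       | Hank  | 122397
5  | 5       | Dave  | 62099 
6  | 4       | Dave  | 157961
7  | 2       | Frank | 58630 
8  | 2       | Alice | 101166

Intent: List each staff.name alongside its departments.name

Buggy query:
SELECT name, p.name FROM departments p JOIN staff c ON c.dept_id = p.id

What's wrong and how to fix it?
Bug: Both tables have a 'name' column; the unqualified reference is ambiguous

Fix: Prefix ambiguous columns with the table alias

Corrected query:
SELECT c.name, p.name FROM departments p JOIN staff c ON c.dept_id = p.id

Result:
name  | name       
------+------------
Eve   | Engineering
Alice | Marketing  
Grace | Sales      
Hank  | Finance    
Dave  | Finance    
Dave  | Sales      
Frank | Marketing  
Alice | Marketing  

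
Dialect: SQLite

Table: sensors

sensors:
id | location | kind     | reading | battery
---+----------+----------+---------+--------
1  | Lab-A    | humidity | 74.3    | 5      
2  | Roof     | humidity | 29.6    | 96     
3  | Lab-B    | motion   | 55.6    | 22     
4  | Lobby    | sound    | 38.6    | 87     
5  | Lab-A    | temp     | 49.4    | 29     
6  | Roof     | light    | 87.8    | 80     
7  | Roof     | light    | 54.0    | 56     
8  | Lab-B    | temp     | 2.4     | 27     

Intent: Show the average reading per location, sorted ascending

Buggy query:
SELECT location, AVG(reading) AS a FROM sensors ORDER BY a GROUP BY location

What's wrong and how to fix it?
Bug: ORDER BY appears before GROUP BY; SQL clause order requires GROUP BY first

Fix: Move ORDER BY to the end, after GROUP BY

Corrected query:
SELECT location, AVG(reading) AS a FROM sensors GROUP BY location ORDER BY a

Result:
location | a        
---------+----------
Lab-B    | 29       
Lobby    | 38.6     
Roof     | 57.133333
Lab-A    | 61.85    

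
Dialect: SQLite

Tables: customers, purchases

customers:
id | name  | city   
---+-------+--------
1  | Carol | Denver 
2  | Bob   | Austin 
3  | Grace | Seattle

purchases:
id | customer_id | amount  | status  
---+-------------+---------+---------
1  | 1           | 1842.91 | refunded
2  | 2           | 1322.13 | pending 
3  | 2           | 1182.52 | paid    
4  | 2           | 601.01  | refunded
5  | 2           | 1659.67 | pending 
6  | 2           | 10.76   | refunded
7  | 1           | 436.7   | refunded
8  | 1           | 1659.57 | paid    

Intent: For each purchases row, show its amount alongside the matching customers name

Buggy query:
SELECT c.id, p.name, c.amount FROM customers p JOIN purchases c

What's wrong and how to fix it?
Bug: Missing join condition: each purchases row is matched to all customers rows instead of just its own

Fix: Add ON c.customer_id = p.id to the JOIN

Corrected query:
SELECT c.id, p.name, c.amount FROM customers p JOIN purchases c ON c.customer_id = p.id

Result:
id | name  | amount 
---+-------+--------
1  | Carol | 1842.91
2  | Bob   | 1322.13
3  | Bob   | 1182.52
4  | Bob   | 601.01 
5  | Bob   | 1659.67
6  | Bob   | 10.76  
7  | Carol | 436.7  
8  | Carol | 1659.57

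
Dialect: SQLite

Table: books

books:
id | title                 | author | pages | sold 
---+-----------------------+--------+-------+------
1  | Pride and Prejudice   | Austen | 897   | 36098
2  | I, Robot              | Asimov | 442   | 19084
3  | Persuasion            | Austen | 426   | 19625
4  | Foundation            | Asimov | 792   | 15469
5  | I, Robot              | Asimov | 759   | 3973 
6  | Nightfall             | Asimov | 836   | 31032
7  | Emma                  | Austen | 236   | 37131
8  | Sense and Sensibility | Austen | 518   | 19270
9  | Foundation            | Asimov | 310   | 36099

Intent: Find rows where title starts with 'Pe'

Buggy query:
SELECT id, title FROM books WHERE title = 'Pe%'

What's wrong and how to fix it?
Bug: '=' compares the literal string including the % character; pattern matching needs LIKE

Fix: Use LIKE for wildcard pattern matching

Corrected query:
SELECT id, title FROM books WHERE title LIKE 'Pe%'

Result:
id | title     
---+-----------
3  | Persuasion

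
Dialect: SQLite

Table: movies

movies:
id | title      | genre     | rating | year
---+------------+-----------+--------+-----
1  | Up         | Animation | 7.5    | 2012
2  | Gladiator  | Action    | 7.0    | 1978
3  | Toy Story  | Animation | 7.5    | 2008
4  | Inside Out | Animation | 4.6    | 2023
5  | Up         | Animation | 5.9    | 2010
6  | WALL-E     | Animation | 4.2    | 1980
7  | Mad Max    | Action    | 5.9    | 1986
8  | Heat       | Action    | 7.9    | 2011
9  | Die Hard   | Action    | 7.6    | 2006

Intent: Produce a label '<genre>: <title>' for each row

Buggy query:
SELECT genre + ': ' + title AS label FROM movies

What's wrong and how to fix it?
Bug: '+' is numeric addition; on text columns SQLite converts them to 0 instead of concatenating

Fix: Replace + with || to concatenate text

Corrected query:
SELECT genre || ': ' || title AS label FROM movies

Result:
label                
---------------------
Animation: Up        
Action: Gladiator    
Animation: Toy Story 
Animation: Inside Out
Animation: Up        
Animation: WALL-E    
Action: Mad Max      
Action: Heat         
Action: Die Hard     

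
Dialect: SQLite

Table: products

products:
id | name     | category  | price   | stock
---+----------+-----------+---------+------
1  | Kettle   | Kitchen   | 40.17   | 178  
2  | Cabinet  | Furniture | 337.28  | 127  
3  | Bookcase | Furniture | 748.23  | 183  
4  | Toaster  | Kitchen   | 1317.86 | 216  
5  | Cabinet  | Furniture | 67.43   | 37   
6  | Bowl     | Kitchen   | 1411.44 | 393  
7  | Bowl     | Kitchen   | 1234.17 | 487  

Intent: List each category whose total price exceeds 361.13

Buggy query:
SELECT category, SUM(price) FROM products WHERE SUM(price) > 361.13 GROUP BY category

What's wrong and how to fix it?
Bug: Aggregate functions cannot appear in a WHERE clause

Fix: Move the aggregate condition to a HAVING clause

Corrected query:
SELECT category, SUM(price) FROM products GROUP BY category HAVING SUM(price) > 361.13

Result:
category  | SUM(price)
----------+-----------
Furniture | 1152.94   
Kitchen   | 4003.64   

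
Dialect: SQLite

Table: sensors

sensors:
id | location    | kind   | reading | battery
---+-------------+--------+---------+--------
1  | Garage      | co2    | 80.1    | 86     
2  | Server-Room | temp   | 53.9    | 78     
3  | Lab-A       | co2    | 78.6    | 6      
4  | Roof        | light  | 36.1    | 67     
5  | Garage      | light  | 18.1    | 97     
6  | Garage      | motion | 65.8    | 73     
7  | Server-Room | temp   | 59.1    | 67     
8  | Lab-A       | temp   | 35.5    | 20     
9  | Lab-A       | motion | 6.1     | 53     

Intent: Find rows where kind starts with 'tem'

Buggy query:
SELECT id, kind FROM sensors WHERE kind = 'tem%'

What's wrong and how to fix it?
Bug: Wildcards only work with LIKE; '=' treats '%' as a literal character

Fix: Replace '=' with LIKE so 'tem%' is treated as a pattern

Corrected query:
SELECT id, kind FROM sensors WHERE kind LIKE 'tem%'

Result:
id | kind
---+-----
2  | temp
7  | temp
8  | temp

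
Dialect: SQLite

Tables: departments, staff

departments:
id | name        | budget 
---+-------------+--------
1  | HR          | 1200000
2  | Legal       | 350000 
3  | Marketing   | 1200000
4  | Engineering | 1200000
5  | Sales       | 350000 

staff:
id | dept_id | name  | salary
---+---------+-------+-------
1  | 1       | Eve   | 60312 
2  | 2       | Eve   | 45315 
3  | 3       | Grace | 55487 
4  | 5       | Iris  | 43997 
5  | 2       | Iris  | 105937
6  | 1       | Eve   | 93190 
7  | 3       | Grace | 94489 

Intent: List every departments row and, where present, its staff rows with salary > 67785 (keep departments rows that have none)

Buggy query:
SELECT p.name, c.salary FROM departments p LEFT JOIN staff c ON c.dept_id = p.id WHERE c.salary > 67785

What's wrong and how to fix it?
Bug: Filtering c.salary in WHERE discards the NULL rows produced by LEFT JOIN, turning it into an inner join

Fix: Put 'c.salary > 67785' in the JOIN's ON clause instead of WHERE

Corrected query:
SELECT p.name, c.salary FROM departments p LEFT JOIN staff c ON c.dept_id = p.id AND c.salary > 67785

Result:
name        | salary
------------+-------
HR          | 93190 
Legal       | 105937
Marketing   | 94489 
Engineering | NULL  
Sales       | NULL  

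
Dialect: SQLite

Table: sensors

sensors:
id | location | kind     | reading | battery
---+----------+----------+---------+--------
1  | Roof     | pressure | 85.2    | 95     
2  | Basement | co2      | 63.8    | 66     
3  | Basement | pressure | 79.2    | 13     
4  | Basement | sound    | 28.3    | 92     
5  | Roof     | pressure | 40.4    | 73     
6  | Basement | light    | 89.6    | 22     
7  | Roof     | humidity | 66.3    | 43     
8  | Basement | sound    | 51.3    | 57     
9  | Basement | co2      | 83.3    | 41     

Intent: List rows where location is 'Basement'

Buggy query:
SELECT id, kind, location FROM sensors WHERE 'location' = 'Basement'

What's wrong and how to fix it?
Bug: 'location' in single quotes is a string literal, not the column; the comparison is literal-vs-literal and never true

Fix: Remove the quotes around the column name (or use double quotes for an identifier)

Corrected query:
SELECT id, kind, location FROM sensors WHERE location = 'Basement'

Result:
id | kind     | location
---+----------+---------
2  | co2      | Basement
3  | pressure | Basement
4  | sound    | Basement
6  | light    | Basement
8  | sound    | Basement
9  | co2      | Basement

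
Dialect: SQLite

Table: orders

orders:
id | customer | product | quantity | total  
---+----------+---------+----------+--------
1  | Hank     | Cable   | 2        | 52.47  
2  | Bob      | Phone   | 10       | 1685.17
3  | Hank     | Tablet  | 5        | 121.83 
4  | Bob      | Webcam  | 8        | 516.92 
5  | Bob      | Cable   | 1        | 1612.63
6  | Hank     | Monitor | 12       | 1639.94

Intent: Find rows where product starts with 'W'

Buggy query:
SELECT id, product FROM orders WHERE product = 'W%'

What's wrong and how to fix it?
Bug: Wildcards only work with LIKE; '=' treats '%' as a literal character

Fix: Replace '=' with LIKE so 'W%' is treated as a pattern

Corrected query:
SELECT id, product FROM orders WHERE product LIKE 'W%'

Result:
id | product
---+--------
4  | Webcam 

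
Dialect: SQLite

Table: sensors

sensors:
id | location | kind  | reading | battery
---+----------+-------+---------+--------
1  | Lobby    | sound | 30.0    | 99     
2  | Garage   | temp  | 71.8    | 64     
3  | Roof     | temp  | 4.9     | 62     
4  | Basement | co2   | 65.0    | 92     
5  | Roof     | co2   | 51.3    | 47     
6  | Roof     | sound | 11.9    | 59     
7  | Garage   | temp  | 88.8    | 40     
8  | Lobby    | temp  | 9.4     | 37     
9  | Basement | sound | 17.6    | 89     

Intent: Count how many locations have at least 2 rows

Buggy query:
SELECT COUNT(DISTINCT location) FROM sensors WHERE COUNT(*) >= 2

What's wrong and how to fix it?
Bug: COUNT(*) cannot appear in WHERE; the per-group count doesn't exist yet

Fix: Use a subquery that GROUPs and filters with HAVING, then count its rows

Corrected query:
SELECT COUNT(*) FROM (SELECT location FROM sensors GROUP BY location HAVING COUNT(*) >= 2)

Result:
COUNT(*)
--------
4       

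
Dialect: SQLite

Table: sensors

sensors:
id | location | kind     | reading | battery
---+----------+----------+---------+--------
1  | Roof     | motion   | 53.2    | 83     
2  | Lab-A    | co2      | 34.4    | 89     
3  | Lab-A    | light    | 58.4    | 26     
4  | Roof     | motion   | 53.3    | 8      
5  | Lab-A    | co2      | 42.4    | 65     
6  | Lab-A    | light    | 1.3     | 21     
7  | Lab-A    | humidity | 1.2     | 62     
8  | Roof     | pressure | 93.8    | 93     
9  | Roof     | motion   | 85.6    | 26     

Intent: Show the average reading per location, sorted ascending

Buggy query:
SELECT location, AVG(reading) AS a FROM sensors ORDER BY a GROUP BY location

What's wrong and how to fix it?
Bug: ORDER BY appears before GROUP BY; SQL clause order requires GROUP BY first

Fix: Move ORDER BY to the end, after GROUP BY

Corrected query:
SELECT location, AVG(reading) AS a FROM sensors GROUP BY location ORDER BY a

Result:
location | a     
---------+-------
Lab-A    | 27.54 
Roof     | 71.475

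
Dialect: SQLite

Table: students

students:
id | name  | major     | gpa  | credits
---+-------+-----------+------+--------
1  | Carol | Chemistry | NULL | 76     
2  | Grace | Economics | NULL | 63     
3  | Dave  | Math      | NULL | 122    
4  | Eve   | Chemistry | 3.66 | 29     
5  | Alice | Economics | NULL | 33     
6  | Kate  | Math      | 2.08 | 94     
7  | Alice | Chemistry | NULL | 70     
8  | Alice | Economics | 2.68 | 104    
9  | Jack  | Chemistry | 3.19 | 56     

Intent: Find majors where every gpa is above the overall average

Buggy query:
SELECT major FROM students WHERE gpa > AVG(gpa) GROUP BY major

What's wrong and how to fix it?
Bug: WHERE evaluates per row before aggregation, so AVG() is unavailable

Fix: Compute the overall average in a scalar subquery and compare each group's MIN against it in HAVING

Corrected query:
SELECT major FROM students GROUP BY major HAVING MIN(gpa) > (SELECT AVG(gpa) FROM students)

Result:
major    
---------
Chemistry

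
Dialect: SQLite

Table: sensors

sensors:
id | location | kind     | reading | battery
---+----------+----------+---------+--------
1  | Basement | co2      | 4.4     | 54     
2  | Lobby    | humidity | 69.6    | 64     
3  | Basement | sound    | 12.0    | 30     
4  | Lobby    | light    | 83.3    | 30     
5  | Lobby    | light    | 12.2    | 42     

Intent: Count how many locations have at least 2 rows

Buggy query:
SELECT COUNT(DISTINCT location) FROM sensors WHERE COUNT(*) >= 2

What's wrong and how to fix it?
Bug: WHERE filters individual rows, not groups, so a group-level COUNT is invalid there

Fix: Group first with HAVING COUNT(*) >= 2, then COUNT the resulting groups

Corrected query:
SELECT COUNT(*) FROM (SELECT location FROM sensors GROUP BY location HAVING COUNT(*) >= 2)

Result:
COUNT(*)
--------
2       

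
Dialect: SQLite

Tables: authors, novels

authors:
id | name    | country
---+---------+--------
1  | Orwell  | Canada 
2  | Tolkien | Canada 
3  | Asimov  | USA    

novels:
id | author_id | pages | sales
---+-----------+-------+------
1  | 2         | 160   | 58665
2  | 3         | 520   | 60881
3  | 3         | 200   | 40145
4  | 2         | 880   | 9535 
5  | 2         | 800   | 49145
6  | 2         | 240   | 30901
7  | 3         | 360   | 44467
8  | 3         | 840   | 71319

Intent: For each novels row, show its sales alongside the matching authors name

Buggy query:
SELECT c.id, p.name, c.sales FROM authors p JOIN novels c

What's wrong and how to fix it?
Bug: Missing join condition: each novels row is matched to all authors rows instead of just its own

Fix: Add ON c.author_id = p.id to the JOIN

Corrected query:
SELECT c.id, p.name, c.sales FROM authors p JOIN novels c ON c.author_id = p.id

Result:
id | name    | sales
---+---------+------
1  | Tolkien | 58665
2  | Asimov  | 60881
3  | Asimov  | 40145
4  | Tolkien | 9535 
5  | Tolkien | 49145
6  | Tolkien | 30901
7  | Asimov  | 44467
8  | Asimov  | 71319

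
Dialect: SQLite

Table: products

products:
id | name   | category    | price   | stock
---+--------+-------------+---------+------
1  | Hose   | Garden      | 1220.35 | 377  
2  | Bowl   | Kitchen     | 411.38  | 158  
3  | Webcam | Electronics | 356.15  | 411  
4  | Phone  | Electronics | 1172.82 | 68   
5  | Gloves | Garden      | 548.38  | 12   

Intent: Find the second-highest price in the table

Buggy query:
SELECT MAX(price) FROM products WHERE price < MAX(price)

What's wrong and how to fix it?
Bug: The inner MAX is an aggregate inside WHERE, which is not allowed

Fix: Compute the overall MAX in a subquery, then take MAX of rows below it

Corrected query:
SELECT MAX(price) FROM products WHERE price < (SELECT MAX(price) FROM products)

Result:
MAX(price)
----------
1172.82   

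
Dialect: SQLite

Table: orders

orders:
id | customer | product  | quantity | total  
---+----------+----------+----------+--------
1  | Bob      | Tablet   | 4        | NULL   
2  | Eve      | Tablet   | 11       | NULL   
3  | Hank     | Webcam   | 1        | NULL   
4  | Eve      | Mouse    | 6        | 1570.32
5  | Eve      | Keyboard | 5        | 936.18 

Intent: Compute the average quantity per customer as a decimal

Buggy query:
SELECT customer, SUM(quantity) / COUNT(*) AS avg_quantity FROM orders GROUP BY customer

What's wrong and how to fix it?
Bug: Both operands are integers, so '/' performs integer division and truncates

Fix: Cast one side to REAL so the division keeps the fractional part

Corrected query:
SELECT customer, SUM(quantity) * 1.0 / COUNT(*) AS avg_quantity FROM orders GROUP BY customer

Result:
customer | avg_quantity
---------+-------------
Bob      | 4           
Eve      | 7.333333    
Hank     | 1           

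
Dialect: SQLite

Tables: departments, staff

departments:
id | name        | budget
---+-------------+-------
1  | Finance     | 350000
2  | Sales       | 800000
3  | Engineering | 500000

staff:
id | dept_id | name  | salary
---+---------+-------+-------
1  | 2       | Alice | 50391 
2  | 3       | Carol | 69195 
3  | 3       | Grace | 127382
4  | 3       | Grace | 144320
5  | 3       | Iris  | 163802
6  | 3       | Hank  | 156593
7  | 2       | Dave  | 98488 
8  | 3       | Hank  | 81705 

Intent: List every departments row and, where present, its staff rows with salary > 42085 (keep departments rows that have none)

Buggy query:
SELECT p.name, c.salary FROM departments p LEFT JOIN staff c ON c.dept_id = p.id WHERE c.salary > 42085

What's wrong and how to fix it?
Bug: A WHERE condition on the right-hand table after LEFT JOIN drops unmatched parents

Fix: Move the right-table condition into the ON clause so unmatched parents are kept

Corrected query:
SELECT p.name, c.salary FROM departments p LEFT JOIN staff c ON c.dept_id = p.id AND c.salary > 42085

Result:
name        | salary
------------+-------
Finance     | NULL  
Sales       | 50391 
Sales       | 98488 
Engineering | 69195 
Engineering | 81705 
Engineering | 127382
Engineering | 144320
Engineering | 156593
Engineering | 163802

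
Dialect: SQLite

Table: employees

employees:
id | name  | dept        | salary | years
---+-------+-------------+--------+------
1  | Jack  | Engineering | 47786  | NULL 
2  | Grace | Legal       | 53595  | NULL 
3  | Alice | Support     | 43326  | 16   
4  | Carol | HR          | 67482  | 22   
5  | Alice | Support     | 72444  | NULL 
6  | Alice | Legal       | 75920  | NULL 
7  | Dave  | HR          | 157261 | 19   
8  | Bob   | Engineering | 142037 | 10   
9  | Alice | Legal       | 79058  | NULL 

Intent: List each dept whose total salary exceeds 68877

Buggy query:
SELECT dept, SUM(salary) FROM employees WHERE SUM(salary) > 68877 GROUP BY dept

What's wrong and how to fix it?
Bug: WHERE runs before GROUP BY, so aggregates aren't available there

Fix: Use HAVING (which filters groups after aggregation) instead of WHERE

Corrected query:
SELECT dept, SUM(salary) FROM employees GROUP BY dept HAVING SUM(salary) > 68877

Result:
dept        | SUM(salary)
------------+------------
Engineering | 189823     
HR          | 224743     
Legal       | 208573     
Support     | 115770     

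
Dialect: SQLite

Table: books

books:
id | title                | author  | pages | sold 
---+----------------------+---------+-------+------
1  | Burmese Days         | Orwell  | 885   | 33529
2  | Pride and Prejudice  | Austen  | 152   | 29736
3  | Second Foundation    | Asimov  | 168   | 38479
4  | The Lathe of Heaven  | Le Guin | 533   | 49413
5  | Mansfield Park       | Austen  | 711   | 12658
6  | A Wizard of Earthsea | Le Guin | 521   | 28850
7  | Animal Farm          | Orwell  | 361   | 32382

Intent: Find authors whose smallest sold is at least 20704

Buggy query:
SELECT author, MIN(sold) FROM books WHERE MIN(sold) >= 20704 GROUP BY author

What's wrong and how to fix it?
Bug: MIN() in WHERE is a misuse of aggregate

Fix: Replace WHERE with HAVING after the GROUP BY

Corrected query:
SELECT author, MIN(sold) FROM books GROUP BY author HAVING MIN(sold) >= 20704

Result:
author  | MIN(sold)
--------+----------
Asimov  | 38479    
Le Guin | 28850    
Orwell  | 32382    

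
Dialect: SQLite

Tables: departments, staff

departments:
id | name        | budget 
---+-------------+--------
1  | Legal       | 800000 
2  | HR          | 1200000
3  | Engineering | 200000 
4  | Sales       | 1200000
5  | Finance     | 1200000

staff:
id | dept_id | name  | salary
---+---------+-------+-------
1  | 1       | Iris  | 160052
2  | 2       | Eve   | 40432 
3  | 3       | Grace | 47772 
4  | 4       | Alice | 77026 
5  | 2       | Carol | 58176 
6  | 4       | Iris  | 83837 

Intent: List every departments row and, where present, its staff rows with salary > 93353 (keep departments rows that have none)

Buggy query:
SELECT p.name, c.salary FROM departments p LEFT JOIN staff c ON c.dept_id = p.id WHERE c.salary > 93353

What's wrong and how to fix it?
Bug: A WHERE condition on the right-hand table after LEFT JOIN drops unmatched parents

Fix: Put 'c.salary > 93353' in the JOIN's ON clause instead of WHERE

Corrected query:
SELECT p.name, c.salary FROM departments p LEFT JOIN staff c ON c.dept_id = p.id AND c.salary > 93353

Result:
name        | salary
------------+-------
Legal       | 160052
HR          | NULL  
Engineering | NULL  
Sales       | NULL  
Finance     | NULL  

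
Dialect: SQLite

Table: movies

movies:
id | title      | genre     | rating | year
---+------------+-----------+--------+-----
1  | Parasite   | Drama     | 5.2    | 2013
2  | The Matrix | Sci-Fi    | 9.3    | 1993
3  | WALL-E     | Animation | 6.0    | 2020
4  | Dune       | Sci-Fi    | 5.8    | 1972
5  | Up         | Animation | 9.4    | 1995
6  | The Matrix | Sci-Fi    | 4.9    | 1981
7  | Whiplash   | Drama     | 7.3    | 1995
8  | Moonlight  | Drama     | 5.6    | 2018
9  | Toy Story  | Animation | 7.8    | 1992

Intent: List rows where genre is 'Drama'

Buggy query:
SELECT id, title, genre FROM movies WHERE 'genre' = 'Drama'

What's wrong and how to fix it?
Bug: 'genre' in single quotes is a string literal, not the column; the comparison is literal-vs-literal and never true

Fix: Remove the quotes around the column name (or use double quotes for an identifier)

Corrected query:
SELECT id, title, genre FROM movies WHERE genre = 'Drama'

Result:
id | title     | genre
---+-----------+------
1  | Parasite  | Drama
7  | Whiplash  | Drama
8  | Moonlight | Drama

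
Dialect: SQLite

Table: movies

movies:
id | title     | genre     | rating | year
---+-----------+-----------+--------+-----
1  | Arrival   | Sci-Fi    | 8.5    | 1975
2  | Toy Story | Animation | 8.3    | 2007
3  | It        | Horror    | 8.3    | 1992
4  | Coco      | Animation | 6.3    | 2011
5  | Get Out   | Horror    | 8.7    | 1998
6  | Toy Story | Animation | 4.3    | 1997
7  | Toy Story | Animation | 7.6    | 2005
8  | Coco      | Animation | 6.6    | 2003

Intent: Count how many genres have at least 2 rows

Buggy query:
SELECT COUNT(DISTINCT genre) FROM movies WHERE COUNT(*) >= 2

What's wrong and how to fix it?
Bug: WHERE filters individual rows, not groups, so a group-level COUNT is invalid there

Fix: Group first with HAVING COUNT(*) >= 2, then COUNT the resulting groups

Corrected query:
SELECT COUNT(*) FROM (SELECT genre FROM movies GROUP BY genre HAVING COUNT(*) >= 2)

Result:
COUNT(*)
--------
2       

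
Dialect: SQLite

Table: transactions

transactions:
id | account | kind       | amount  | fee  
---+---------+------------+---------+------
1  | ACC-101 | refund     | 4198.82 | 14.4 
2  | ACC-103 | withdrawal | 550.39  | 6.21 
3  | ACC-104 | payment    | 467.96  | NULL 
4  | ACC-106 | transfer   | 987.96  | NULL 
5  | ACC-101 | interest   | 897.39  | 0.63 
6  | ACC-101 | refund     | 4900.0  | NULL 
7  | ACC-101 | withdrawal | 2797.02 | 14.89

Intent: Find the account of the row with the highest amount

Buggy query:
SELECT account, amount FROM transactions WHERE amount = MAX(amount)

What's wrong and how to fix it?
Bug: MAX(amount) is an aggregate and cannot be used directly in WHERE

Fix: Wrap MAX in a scalar subquery so WHERE compares against a single value

Corrected query:
SELECT account, amount FROM transactions WHERE amount = (SELECT MAX(amount) FROM transactions)

Result:
account | amount
--------+-------
ACC-101 | 4900  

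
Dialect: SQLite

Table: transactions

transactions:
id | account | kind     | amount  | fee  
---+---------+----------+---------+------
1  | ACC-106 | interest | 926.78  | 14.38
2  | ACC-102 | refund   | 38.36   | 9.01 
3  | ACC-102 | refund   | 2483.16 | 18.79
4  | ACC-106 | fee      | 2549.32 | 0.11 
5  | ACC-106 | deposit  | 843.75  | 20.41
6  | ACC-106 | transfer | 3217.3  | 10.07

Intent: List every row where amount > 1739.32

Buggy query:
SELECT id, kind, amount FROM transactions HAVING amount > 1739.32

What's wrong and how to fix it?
Bug: This is a non-aggregate query (no GROUP BY, no aggregates), so in SQLite the HAVING clause is invalid here; a row-level condition belongs in WHERE

Fix: Use WHERE for row-level filtering

Corrected query:
SELECT id, kind, amount FROM transactions WHERE amount > 1739.32

Result:
id | kind     | amount 
---+----------+--------
3  | refund   | 2483.16
4  | fee      | 2549.32
6  | transfer | 3217.3 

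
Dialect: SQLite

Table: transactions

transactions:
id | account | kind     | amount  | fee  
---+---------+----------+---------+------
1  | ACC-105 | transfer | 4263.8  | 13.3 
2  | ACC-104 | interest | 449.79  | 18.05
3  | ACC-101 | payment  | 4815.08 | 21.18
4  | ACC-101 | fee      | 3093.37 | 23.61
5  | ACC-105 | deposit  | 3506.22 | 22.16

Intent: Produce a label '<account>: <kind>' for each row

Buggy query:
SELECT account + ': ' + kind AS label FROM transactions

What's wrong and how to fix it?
Bug: '+' is numeric addition; on text columns SQLite converts them to 0 instead of concatenating

Fix: Replace + with || to concatenate text

Corrected query:
SELECT account || ': ' || kind AS label FROM transactions

Result:
label            
-----------------
ACC-105: transfer
ACC-104: interest
ACC-101: payment 
ACC-101: fee     
ACC-105: deposit 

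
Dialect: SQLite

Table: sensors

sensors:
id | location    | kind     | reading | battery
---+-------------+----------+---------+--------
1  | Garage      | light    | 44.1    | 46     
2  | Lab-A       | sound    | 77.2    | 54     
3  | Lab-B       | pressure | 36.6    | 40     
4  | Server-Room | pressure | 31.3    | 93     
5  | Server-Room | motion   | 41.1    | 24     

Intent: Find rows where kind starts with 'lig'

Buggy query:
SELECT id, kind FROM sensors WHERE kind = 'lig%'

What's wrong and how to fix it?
Bug: '=' compares the literal string including the % character; pattern matching needs LIKE

Fix: Replace '=' with LIKE so 'lig%' is treated as a pattern

Corrected query:
SELECT id, kind FROM sensors WHERE kind LIKE 'lig%'

Result:
id | kind 
---+------
1  | light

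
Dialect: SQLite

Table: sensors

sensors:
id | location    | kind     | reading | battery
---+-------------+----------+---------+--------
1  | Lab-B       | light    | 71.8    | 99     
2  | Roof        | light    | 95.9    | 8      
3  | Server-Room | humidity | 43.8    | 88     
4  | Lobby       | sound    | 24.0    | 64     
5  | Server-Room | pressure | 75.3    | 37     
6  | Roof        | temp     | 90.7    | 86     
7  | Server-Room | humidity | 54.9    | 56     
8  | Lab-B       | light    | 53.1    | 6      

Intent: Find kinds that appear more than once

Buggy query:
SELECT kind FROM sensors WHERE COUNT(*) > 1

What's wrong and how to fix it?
Bug: WHERE can't reference COUNT(*); aggregates are computed after WHERE

Fix: Group first, then use HAVING for the count condition

Corrected query:
SELECT kind FROM sensors GROUP BY kind HAVING COUNT(*) > 1

Result:
kind    
--------
humidity
light   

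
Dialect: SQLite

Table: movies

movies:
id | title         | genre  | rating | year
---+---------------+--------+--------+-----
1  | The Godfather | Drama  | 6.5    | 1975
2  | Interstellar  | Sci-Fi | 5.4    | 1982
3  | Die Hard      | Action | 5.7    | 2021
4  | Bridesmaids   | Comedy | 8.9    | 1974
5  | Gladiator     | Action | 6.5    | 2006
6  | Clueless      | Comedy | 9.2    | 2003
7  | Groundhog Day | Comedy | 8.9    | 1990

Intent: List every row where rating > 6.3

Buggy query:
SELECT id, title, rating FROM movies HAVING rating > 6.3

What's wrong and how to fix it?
Bug: This is a non-aggregate query (no GROUP BY, no aggregates), so in SQLite the HAVING clause is invalid here; a row-level condition belongs in WHERE

Fix: Use WHERE for row-level filtering

Corrected query:
SELECT id, title, rating FROM movies WHERE rating > 6.3

Result:
id | title         | rating
---+---------------+-------
1  | The Godfather | 6.5   
4  | Bridesmaids   | 8.9   
5  | Gladiator     | 6.5   
6  | Clueless      | 9.2   
7  | Groundhog Day | 8.9   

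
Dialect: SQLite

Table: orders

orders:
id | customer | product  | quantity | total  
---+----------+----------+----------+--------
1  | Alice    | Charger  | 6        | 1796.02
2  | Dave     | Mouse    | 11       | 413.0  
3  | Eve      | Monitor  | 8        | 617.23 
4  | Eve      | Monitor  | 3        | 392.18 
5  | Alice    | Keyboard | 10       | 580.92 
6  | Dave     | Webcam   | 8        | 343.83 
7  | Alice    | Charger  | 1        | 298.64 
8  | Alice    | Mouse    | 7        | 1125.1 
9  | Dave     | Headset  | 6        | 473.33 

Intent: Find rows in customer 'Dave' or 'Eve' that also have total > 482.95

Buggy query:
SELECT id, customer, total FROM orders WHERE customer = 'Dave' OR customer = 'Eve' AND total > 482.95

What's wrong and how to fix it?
Bug: AND binds tighter than OR, so this parses as customer = 'Dave' OR (customer = 'Eve' AND total > 482.95)

Fix: Group the OR with parentheses (or use IN), then AND the threshold

Corrected query:
SELECT id, customer, total FROM orders WHERE (customer = 'Dave' OR customer = 'Eve') AND total > 482.95

Result:
id | customer | total 
---+----------+-------
3  | Eve      | 617.23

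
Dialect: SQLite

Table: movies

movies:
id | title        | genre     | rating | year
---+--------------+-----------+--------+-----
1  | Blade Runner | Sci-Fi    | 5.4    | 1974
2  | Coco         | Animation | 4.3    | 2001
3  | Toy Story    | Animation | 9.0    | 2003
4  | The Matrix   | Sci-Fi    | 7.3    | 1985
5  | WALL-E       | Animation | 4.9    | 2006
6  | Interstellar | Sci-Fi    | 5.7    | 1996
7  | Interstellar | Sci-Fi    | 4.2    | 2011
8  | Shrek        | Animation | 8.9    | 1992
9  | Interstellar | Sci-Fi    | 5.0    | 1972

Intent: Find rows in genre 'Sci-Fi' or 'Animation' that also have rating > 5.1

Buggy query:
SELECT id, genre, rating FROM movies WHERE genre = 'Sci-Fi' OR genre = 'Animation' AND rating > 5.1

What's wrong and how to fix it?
Bug: Without parentheses, AND is evaluated before OR, so the rating filter only applies to the 'Animation' branch

Fix: Group the OR with parentheses (or use IN), then AND the threshold

Corrected query:
SELECT id, genre, rating FROM movies WHERE (genre = 'Sci-Fi' OR genre = 'Animation') AND rating > 5.1

Result:
id | genre     | rating
---+-----------+-------
1  | Sci-Fi    | 5.4   
3  | Animation | 9     
4  | Sci-Fi    | 7.3   
6  | Sci-Fi    | 5.7   
8  | Animation | 8.9   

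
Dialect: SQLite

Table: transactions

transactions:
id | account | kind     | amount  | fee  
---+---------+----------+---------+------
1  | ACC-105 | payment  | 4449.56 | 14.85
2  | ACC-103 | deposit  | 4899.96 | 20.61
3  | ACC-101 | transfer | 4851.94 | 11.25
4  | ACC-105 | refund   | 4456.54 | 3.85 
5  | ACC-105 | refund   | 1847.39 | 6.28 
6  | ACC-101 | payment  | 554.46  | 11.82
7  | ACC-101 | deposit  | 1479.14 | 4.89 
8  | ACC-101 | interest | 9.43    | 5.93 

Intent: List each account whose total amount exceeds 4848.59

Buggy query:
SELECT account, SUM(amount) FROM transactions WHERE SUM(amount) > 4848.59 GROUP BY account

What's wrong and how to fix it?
Bug: Aggregate functions cannot appear in a WHERE clause

Fix: Move the aggregate condition to a HAVING clause

Corrected query:
SELECT account, SUM(amount) FROM transactions GROUP BY account HAVING SUM(amount) > 4848.59

Result:
account | SUM(amount)
--------+------------
ACC-101 | 6894.97    
ACC-103 | 4899.96    
ACC-105 | 10753.49   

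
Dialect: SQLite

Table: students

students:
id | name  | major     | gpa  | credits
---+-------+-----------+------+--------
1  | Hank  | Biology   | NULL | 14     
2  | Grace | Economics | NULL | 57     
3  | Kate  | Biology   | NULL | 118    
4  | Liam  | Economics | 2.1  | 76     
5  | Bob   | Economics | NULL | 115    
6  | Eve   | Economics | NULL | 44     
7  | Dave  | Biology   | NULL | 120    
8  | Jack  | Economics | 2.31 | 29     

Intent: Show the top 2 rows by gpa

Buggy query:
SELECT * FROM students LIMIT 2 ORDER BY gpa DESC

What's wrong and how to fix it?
Bug: LIMIT must come after ORDER BY

Fix: Sort with ORDER BY, then apply LIMIT

Corrected query:
SELECT * FROM students ORDER BY gpa DESC LIMIT 2

Result:
id | name | major     | gpa  | credits
---+------+-----------+------+--------
8  | Jack | Economics | 2.31 | 29     
4  | Liam | Economics | 2.1  | 76     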